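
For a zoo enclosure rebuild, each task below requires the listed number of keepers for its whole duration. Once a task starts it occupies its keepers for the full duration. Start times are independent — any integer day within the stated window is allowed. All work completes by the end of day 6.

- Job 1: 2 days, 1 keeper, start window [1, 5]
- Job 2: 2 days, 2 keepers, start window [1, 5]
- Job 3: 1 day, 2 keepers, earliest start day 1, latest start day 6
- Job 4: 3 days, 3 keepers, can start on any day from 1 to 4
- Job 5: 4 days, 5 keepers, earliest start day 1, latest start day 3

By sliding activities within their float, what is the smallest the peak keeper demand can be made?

8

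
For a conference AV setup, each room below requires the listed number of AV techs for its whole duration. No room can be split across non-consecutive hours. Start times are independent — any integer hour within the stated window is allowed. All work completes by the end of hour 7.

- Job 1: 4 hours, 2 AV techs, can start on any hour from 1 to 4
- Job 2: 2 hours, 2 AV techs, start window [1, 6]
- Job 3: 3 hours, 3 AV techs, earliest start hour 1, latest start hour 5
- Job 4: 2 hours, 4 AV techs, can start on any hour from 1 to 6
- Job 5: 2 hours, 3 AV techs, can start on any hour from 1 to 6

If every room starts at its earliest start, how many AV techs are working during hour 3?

At early start, hour 3 has: Job 1, Job 3.
Demand: 2 + 3 = 5.

5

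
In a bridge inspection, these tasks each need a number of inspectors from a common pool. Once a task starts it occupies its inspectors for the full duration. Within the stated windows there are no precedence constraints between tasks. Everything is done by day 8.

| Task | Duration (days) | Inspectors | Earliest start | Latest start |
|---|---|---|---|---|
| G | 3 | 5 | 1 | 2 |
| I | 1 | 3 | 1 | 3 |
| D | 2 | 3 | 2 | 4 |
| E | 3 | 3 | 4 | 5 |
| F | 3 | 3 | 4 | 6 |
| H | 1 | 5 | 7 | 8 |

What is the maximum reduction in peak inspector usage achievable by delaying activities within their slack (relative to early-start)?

Early-start peak: d1:8  d2:8  d3:8  d4:6  d5:6  d6:6  d7:5  d8:0 ⇒ 8.
Leveled (G@1, I@1, D@2, E@4, F@4, H@7): d1:8  d2:8  d3:8  d4:6  d5:6  d6:6  d7:5  d8:0 ⇒ 8.
Reduction 8 − 8 = 0.

0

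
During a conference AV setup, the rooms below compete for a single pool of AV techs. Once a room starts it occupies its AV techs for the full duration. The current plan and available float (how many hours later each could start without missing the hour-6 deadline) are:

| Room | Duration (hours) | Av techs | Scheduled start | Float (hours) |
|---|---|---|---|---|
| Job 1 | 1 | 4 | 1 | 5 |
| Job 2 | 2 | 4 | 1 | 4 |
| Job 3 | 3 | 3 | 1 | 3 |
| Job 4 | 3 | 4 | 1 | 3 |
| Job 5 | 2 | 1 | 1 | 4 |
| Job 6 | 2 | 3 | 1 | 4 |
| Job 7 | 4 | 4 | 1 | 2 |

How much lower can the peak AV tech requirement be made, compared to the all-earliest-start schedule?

Early-start peak: h1:23  h2:19  h3:11  h4:4  h5:0  h6:0 ⇒ 23.
Leveled (Job 1@1, Job 2@1, Job 3@1, Job 4@2, Job 5@4, Job 6@5, Job 7@3): h1:11  h2:11  h3:11  h4:9  h5:8  h6:7 ⇒ 11.
Reduction 23 − 11 = 12.

12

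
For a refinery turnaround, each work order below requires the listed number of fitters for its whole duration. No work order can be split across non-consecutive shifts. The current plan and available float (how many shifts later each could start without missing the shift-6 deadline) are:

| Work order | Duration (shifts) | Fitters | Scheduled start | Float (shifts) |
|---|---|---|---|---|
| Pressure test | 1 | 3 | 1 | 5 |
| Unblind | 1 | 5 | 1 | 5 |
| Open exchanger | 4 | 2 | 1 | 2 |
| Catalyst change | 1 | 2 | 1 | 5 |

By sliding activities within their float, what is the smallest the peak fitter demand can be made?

Early-start (Pressure test@1, Unblind@1, Open exchanger@1, Catalyst change@1) gives peak 12: s1:12  s2:2  s3:2  s4:2  s5:0  s6:0.
Shift Unblind→2, Open exchanger→3.
Schedule Pressure test@1, Unblind@2, Open exchanger@3, Catalyst change@1: s1:5  s2:5  s3:2  s4:2  s5:2  s6:2 — peak 5.

5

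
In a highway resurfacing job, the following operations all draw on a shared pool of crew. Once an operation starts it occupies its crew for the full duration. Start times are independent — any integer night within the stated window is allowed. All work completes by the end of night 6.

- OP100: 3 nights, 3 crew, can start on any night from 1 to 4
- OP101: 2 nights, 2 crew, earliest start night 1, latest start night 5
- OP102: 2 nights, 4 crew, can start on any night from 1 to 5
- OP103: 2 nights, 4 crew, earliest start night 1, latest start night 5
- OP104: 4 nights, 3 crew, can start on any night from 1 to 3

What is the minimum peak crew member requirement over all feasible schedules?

8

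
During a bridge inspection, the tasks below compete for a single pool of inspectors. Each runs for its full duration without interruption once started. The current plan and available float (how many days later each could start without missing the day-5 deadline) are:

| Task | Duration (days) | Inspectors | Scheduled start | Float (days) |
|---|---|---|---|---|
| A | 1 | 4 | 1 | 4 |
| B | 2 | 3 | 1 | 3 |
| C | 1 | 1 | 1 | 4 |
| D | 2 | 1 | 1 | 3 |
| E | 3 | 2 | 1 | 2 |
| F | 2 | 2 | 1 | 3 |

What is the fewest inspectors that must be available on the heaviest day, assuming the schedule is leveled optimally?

Early-start (A@1, B@1, C@1, D@1, E@1, F@1) gives peak 13: d1:13  d2:8  d3:2  d4:0  d5:0.
Shift B→2, D→4, E→2, F→4.
Schedule A@1, B@2, C@1, D@4, E@2, F@4: d1:5  d2:5  d3:5  d4:5  d5:3 — peak 5.
Total inspector-days = 23 over 5 days ⇒ peak ≥ ⌈23/5⌉ = 5, so 5 is optimal.

5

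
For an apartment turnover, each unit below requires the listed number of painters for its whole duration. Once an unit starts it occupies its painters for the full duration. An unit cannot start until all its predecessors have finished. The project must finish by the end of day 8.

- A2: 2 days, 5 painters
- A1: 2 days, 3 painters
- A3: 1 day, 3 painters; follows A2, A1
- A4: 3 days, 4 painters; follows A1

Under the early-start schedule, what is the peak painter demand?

8

Early-start schedule: A2@1, A1@1, A3@3, A4@3.
Load per day: day 1: 8, day 2: 8, day 3: 7, day 4: 4, day 5: 4, day 6: 0, day 7: 0, day 8: 0.
Peak is 8.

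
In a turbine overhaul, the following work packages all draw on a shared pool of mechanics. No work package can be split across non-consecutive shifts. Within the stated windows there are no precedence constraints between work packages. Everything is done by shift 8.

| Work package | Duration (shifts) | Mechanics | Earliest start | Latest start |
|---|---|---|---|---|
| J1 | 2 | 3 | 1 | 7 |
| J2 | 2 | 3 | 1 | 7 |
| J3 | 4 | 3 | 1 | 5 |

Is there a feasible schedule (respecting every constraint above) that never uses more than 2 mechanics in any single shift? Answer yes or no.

Total mechanic-shifts = 24; over 8 shifts the average is 24/8 > 2, so some shift must exceed 2.

no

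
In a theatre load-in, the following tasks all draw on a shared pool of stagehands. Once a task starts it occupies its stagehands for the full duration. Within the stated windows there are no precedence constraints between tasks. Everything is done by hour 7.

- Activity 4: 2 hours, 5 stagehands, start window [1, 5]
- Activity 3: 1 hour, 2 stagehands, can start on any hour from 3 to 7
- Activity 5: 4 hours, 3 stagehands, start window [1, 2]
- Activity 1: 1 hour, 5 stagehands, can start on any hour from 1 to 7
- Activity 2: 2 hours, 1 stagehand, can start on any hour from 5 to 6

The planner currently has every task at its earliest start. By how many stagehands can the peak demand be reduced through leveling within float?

7

Early-start peak: h1:13  h2:8  h3:5  h4:3  h5:1  h6:1  h7:0 ⇒ 13.
Leveled (Activity 4@5, Activity 3@3, Activity 5@1, Activity 1@7, Activity 2@5): h1:3  h2:3  h3:5  h4:3  h5:6  h6:6  h7:5 ⇒ 6.
Reduction 13 − 6 = 7.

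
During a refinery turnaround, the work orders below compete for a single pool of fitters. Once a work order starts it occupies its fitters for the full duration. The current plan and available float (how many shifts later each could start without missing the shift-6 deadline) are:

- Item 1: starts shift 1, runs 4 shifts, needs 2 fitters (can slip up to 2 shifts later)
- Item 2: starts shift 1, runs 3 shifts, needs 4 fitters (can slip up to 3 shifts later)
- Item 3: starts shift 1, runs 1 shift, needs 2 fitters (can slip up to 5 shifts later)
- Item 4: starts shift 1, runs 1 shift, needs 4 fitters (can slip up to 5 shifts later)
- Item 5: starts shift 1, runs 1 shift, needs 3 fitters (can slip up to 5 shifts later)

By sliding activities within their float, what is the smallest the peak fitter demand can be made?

6

Early-start (Item 1@1, Item 2@1, Item 3@1, Item 4@1, Item 5@1) gives peak 15: s1:15  s2:6  s3:6  s4:2  s5:0  s6:0.
Shift Item 3→4, Item 4→5, Item 5→6.
Schedule Item 1@1, Item 2@1, Item 3@4, Item 4@5, Item 5@6: s1:6  s2:6  s3:6  s4:4  s5:4  s6:3 — peak 6.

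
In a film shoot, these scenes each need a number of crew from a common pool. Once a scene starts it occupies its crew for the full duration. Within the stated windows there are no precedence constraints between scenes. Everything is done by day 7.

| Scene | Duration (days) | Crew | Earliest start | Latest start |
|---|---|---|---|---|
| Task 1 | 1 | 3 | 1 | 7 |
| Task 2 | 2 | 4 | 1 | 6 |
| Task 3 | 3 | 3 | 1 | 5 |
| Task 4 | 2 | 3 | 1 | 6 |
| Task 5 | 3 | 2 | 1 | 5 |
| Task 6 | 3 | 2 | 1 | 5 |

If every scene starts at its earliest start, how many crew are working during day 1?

17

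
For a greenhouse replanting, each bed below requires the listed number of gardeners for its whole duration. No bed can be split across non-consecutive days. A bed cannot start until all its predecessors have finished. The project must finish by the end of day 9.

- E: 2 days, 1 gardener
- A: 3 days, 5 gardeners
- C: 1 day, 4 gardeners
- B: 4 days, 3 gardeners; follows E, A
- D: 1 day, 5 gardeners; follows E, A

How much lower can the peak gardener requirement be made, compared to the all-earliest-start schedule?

4

Early-start peak: d1:10  d2:6  d3:5  d4:8  d5:3  d6:3  d7:3  d8:0  d9:0 ⇒ 10.
Leveled (E@1, A@1, C@4, B@5, D@9): d1:6  d2:6  d3:5  d4:4  d5:3  d6:3  d7:3  d8:3  d9:5 ⇒ 6.
Reduction 10 − 6 = 4.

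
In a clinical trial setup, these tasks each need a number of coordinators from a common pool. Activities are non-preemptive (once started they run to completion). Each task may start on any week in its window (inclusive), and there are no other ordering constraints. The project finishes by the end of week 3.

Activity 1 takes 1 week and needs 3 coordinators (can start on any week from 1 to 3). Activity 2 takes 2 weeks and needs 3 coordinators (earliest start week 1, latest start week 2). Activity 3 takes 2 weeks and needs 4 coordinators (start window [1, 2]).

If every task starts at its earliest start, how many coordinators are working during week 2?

7

At early start, week 2 has: Activity 2, Activity 3.
Demand: 3 + 4 = 7.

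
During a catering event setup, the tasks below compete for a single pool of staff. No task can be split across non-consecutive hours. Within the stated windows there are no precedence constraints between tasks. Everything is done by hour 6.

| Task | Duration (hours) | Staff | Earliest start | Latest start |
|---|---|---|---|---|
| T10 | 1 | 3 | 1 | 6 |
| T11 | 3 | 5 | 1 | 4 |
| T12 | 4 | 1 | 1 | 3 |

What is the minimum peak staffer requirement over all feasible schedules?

Early-start (T10@1, T11@1, T12@1) gives peak 9: h1:9  h2:6  h3:6  h4:1  h5:0  h6:0.
Shift T11→2.
Schedule T10@1, T11@2, T12@1: h1:4  h2:6  h3:6  h4:6  h5:0  h6:0 — peak 6.

6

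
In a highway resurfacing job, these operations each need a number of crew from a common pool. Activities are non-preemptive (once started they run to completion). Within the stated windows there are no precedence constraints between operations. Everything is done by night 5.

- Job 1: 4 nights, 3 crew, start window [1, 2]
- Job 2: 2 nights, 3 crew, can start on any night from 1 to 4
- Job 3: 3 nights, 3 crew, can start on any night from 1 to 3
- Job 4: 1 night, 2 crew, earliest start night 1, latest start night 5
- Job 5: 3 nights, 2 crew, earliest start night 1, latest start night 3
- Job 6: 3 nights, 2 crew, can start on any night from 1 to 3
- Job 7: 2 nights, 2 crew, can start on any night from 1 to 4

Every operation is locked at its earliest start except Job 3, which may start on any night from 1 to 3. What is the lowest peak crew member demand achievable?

Job 3@1: n1:17  n2:15  n3:10  n4:3  n5:0 → peak 17
Job 3@2: n1:14  n2:15  n3:10  n4:6  n5:0 → peak 15
Job 3@3: n1:14  n2:12  n3:10  n4:6  n5:3 → peak 14
Best is Job 3@3, peak 14.

14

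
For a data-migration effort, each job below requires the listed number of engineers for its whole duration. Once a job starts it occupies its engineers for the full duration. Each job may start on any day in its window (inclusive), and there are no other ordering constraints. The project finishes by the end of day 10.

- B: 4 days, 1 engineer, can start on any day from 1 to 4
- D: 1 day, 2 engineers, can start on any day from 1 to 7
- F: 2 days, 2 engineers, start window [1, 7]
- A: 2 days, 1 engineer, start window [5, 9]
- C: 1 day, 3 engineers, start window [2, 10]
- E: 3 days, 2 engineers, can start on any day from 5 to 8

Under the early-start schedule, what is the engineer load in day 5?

At early start, day 5 has: A, E.
Demand: 1 + 2 = 3.

3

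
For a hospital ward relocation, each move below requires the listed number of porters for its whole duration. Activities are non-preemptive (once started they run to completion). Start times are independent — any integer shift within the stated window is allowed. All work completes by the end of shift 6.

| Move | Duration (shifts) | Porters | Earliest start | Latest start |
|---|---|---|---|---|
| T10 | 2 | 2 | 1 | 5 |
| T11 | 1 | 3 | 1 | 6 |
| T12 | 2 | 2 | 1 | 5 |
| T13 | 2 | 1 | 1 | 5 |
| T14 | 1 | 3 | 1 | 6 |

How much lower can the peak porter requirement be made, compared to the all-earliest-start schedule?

8

Early-start peak: s1:11  s2:5  s3:0  s4:0  s5:0  s6:0 ⇒ 11.
Leveled (T10@1, T11@3, T12@4, T13@1, T14@6): s1:3  s2:3  s3:3  s4:2  s5:2  s6:3 ⇒ 3.
Reduction 11 − 3 = 8.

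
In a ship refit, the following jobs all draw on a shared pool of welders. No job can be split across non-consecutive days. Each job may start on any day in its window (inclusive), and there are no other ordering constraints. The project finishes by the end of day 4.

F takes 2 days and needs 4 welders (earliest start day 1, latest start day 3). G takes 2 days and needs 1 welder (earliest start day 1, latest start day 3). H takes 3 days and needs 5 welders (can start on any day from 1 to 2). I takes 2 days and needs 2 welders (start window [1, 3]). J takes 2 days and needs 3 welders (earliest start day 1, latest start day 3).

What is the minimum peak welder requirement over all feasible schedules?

10

Early-start (F@1, G@1, H@1, I@1, J@1) gives peak 15: d1:15  d2:15  d3:5  d4:0.
Shift I→3, J→3.
Schedule F@1, G@1, H@1, I@3, J@3: d1:10  d2:10  d3:10  d4:5 — peak 10.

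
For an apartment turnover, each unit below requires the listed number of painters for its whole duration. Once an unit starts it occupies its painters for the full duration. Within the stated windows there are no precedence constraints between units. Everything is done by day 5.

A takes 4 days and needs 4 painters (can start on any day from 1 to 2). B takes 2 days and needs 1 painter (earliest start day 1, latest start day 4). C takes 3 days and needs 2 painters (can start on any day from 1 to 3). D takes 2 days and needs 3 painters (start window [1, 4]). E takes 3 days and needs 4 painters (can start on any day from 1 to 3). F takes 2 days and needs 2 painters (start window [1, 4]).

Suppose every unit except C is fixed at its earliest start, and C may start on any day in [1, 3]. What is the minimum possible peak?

C@1: d1:16  d2:16  d3:10  d4:4  d5:0 → peak 16
C@2: d1:14  d2:16  d3:10  d4:6  d5:0 → peak 16
C@3: d1:14  d2:14  d3:10  d4:6  d5:2 → peak 14
Best is C@3, peak 14.

14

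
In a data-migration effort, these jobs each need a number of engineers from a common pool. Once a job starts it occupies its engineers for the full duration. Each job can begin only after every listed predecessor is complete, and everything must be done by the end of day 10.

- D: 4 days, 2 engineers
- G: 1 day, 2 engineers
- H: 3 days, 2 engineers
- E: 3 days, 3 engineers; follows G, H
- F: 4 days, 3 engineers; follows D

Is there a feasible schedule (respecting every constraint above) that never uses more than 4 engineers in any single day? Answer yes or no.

The minimum achievable peak is 5; 4 < 5, so no feasible schedule stays within the cap.

no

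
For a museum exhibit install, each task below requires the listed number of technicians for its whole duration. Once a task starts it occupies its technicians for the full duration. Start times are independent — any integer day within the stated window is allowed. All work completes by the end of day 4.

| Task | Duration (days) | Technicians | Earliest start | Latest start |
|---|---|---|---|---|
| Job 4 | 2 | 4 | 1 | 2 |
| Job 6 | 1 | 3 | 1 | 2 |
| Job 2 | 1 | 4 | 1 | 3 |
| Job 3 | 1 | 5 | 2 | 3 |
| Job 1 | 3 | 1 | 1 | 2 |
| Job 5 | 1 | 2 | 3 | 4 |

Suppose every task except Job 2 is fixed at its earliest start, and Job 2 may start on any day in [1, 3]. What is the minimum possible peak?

10

Job 2@1: d1:12  d2:10  d3:3  d4:0 → peak 12
Job 2@2: d1:8  d2:14  d3:3  d4:0 → peak 14
Job 2@3: d1:8  d2:10  d3:7  d4:0 → peak 10
Best is Job 2@3, peak 10.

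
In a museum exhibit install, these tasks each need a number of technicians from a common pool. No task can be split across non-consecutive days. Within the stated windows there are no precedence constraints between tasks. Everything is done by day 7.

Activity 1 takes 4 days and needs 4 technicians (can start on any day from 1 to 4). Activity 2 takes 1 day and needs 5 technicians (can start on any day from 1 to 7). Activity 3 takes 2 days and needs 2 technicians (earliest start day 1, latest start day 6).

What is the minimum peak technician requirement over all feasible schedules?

5

Early-start (Activity 1@1, Activity 2@1, Activity 3@1) gives peak 11: d1:11  d2:6  d3:4  d4:4  d5:0  d6:0  d7:0.
Shift Activity 2→5, Activity 3→6.
Schedule Activity 1@1, Activity 2@5, Activity 3@6: d1:4  d2:4  d3:4  d4:4  d5:5  d6:2  d7:2 — peak 5.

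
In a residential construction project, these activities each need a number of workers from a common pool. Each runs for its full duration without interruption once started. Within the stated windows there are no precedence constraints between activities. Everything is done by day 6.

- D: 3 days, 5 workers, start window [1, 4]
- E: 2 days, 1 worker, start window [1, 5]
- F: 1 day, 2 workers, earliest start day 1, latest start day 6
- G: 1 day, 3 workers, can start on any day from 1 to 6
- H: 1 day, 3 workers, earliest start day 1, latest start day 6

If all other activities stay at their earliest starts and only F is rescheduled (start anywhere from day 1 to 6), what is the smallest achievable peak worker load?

F@1: d1:14  d2:6  d3:5  d4:0  d5:0  d6:0 → peak 14
F@2: d1:12  d2:8  d3:5  d4:0  d5:0  d6:0 → peak 12
F@3: d1:12  d2:6  d3:7  d4:0  d5:0  d6:0 → peak 12
F@4: d1:12  d2:6  d3:5  d4:2  d5:0  d6:0 → peak 12
F@5: d1:12  d2:6  d3:5  d4:0  d5:2  d6:0 → peak 12
F@6: d1:12  d2:6  d3:5  d4:0  d5:0  d6:2 → peak 12
Best is F@2, peak 12.

12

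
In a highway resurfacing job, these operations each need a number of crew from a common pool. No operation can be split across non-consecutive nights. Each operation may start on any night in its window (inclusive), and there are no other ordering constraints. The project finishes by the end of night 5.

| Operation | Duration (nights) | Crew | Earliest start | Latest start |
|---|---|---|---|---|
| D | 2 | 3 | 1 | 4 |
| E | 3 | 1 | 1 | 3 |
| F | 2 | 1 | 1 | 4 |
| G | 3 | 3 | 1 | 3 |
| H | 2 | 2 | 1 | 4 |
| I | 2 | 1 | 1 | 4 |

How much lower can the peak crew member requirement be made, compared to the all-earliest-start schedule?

5

Early-start peak: n1:11  n2:11  n3:4  n4:0  n5:0 ⇒ 11.
Leveled (D@1, E@1, F@1, G@3, H@3, I@1): n1:6  n2:6  n3:6  n4:5  n5:3 ⇒ 6.
Reduction 11 − 6 = 5.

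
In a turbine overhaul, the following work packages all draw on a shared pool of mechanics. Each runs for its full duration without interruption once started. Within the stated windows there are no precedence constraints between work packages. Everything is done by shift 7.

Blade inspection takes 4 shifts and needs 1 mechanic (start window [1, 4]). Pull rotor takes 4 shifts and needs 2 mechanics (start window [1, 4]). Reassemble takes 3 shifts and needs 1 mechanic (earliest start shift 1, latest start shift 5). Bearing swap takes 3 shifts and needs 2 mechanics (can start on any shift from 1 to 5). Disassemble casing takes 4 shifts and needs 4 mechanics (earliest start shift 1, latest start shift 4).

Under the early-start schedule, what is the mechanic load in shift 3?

10

At early start, shift 3 has: Blade inspection, Pull rotor, Reassemble, Bearing swap, Disassemble casing.
Demand: 1 + 2 + 1 + 2 + 4 = 10.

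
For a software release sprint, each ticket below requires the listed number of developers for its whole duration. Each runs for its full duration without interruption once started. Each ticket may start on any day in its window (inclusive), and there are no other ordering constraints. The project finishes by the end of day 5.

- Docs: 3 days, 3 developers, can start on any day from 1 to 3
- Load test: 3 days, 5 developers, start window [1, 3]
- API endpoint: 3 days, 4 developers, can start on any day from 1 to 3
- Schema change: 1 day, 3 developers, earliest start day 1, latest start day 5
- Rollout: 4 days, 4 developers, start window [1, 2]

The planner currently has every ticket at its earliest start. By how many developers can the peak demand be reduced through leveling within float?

3

Early-start peak: d1:19  d2:16  d3:16  d4:4  d5:0 ⇒ 19.
Leveled (Docs@1, Load test@1, API endpoint@1, Schema change@1, Rollout@2): d1:15  d2:16  d3:16  d4:4  d5:4 ⇒ 16.
Reduction 19 − 16 = 3.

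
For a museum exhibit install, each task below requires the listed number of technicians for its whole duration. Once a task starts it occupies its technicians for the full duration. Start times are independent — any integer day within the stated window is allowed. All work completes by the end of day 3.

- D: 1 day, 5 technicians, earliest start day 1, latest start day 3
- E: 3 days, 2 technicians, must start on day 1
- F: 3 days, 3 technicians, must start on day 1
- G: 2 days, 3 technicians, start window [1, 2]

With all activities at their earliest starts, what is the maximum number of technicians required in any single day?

13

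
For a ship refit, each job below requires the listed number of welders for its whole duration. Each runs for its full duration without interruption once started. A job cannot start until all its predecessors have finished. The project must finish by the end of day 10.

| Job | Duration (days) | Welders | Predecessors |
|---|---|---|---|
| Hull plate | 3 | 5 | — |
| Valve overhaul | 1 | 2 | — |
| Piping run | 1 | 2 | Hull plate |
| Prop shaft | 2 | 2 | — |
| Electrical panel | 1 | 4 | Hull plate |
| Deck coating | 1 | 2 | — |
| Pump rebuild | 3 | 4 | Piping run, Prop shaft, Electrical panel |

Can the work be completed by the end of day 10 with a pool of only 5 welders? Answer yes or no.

yes

Schedule Hull plate@1, Valve overhaul@4, Piping run@4, Prop shaft@5, Electrical panel@7, Deck coating@5, Pump rebuild@8: d1:5  d2:5  d3:5  d4:4  d5:4  d6:2  d7:4  d8:4  d9:4  d10:4 — peak 5 ≤ 5.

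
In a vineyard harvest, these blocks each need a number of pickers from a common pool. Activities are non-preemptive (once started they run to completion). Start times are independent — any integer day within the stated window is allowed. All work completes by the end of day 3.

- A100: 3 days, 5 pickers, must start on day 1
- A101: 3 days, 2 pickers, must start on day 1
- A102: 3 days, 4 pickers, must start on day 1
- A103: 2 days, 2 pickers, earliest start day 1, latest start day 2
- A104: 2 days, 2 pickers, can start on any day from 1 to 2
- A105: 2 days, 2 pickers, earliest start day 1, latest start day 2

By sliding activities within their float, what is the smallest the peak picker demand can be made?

Schedule A100@1, A101@1, A102@1, A103@1, A104@1, A105@1: d1:17  d2:17  d3:11 — peak 17.
No arrangement of the 8 feasible schedules does better.

17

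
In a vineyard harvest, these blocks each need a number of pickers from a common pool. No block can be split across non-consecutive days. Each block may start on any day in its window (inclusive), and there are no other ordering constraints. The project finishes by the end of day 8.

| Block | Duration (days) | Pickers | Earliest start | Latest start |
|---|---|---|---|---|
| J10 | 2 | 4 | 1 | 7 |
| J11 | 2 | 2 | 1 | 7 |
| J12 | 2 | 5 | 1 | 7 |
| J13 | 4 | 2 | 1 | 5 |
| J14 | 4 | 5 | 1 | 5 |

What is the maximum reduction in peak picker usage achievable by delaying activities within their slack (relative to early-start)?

11

Early-start peak: d1:18  d2:18  d3:7  d4:7  d5:0  d6:0  d7:0  d8:0 ⇒ 18.
Leveled (J10@1, J11@1, J12@3, J13@3, J14@5): d1:6  d2:6  d3:7  d4:7  d5:7  d6:7  d7:5  d8:5 ⇒ 7.
Reduction 18 − 7 = 11.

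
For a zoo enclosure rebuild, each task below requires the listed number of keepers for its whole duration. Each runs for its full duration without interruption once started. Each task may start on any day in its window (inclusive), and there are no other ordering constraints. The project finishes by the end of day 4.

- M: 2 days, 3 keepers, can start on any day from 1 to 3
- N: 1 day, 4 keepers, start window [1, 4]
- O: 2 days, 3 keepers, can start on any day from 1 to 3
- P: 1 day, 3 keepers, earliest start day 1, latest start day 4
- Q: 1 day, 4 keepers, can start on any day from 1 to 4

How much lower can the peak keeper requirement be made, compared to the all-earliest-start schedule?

10

Early-start peak: d1:17  d2:6  d3:0  d4:0 ⇒ 17.
Leveled (M@1, N@1, O@2, P@3, Q@4): d1:7  d2:6  d3:6  d4:4 ⇒ 7.
Reduction 17 − 7 = 10.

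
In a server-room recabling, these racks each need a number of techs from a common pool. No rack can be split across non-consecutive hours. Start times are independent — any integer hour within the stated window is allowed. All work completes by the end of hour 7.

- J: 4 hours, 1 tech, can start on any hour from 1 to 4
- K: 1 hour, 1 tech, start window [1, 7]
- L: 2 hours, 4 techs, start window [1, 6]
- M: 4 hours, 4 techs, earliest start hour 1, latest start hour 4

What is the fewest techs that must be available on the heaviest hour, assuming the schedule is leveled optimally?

5

Early-start (J@1, K@1, L@1, M@1) gives peak 10: h1:10  h2:9  h3:5  h4:5  h5:0  h6:0  h7:0.
Shift L→2, M→4.
Schedule J@1, K@1, L@2, M@4: h1:2  h2:5  h3:5  h4:5  h5:4  h6:4  h7:4 — peak 5.
Total tech-hours = 29 over 7 hours ⇒ peak ≥ ⌈29/7⌉ = 5, so 5 is optimal.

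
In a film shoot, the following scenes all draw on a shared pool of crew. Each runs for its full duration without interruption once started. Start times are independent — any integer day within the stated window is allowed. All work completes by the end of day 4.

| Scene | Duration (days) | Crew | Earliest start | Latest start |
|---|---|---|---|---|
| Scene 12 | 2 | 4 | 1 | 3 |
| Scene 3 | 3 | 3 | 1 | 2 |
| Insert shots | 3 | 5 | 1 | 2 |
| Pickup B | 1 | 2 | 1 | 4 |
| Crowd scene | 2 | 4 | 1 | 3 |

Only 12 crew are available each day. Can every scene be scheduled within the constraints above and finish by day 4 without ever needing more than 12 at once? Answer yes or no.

Schedule Scene 12@1, Scene 3@1, Insert shots@1, Pickup B@4, Crowd scene@3: d1:12  d2:12  d3:12  d4:6 — peak 12 ≤ 12.

yes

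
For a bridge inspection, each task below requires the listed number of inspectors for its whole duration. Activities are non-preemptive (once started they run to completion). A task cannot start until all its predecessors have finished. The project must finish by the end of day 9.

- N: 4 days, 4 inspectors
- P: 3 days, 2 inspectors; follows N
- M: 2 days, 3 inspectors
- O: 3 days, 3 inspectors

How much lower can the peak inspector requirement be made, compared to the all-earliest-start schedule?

5

Early-start peak: d1:10  d2:10  d3:7  d4:4  d5:2  d6:2  d7:2  d8:0  d9:0 ⇒ 10.
Leveled (N@1, P@5, M@5, O@7): d1:4  d2:4  d3:4  d4:4  d5:5  d6:5  d7:5  d8:3  d9:3 ⇒ 5.
Reduction 10 − 5 = 5.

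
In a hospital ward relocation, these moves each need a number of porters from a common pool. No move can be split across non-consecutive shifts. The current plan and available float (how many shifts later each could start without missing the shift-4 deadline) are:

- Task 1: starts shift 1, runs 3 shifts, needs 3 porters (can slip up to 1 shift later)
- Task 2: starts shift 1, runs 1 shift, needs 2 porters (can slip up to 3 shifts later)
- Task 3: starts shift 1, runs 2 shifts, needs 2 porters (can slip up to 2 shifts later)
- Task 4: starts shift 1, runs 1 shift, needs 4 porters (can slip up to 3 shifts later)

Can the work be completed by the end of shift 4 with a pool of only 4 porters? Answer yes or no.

no

Total porter-shifts = 19; over 4 shifts the average is 19/4 > 4, so some shift must exceed 4.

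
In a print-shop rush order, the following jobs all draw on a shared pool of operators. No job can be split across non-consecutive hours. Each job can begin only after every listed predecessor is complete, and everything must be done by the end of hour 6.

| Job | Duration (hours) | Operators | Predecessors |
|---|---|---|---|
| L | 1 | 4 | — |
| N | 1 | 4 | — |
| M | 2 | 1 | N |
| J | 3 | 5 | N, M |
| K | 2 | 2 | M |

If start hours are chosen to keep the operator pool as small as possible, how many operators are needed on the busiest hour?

7

Early-start (L@1, N@1, M@2, J@4, K@4) gives peak 8: h1:8  h2:1  h3:1  h4:7  h5:7  h6:5.
Shift L→2.
Schedule L@2, N@1, M@2, J@4, K@4: h1:4  h2:5  h3:1  h4:7  h5:7  h6:5 — peak 7.
No arrangement of the 12 feasible schedules does better.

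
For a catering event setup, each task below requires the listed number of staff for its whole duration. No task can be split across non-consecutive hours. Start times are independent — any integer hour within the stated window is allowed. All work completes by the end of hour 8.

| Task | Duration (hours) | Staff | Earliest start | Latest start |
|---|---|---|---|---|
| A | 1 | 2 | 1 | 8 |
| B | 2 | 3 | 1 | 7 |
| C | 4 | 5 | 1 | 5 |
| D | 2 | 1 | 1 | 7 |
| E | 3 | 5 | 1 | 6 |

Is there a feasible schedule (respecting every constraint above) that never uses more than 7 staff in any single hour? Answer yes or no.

The minimum achievable peak is 8; 7 < 8, so no feasible schedule stays within the cap.

no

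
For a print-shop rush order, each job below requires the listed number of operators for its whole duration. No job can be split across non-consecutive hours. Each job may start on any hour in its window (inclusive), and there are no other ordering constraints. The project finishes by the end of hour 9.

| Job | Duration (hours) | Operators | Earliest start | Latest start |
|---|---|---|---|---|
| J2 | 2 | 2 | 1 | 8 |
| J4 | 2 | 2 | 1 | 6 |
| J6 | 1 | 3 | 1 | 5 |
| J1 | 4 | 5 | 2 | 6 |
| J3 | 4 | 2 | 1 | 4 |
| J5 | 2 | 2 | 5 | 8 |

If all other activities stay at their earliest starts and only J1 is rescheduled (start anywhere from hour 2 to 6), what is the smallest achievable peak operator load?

9

J1@2: h1:9  h2:11  h3:7  h4:7  h5:7  h6:2  h7:0  h8:0  h9:0 → peak 11
J1@3: h1:9  h2:6  h3:7  h4:7  h5:7  h6:7  h7:0  h8:0  h9:0 → peak 9
J1@4: h1:9  h2:6  h3:2  h4:7  h5:7  h6:7  h7:5  h8:0  h9:0 → peak 9
J1@5: h1:9  h2:6  h3:2  h4:2  h5:7  h6:7  h7:5  h8:5  h9:0 → peak 9
J1@6: h1:9  h2:6  h3:2  h4:2  h5:2  h6:7  h7:5  h8:5  h9:5 → peak 9
Best is J1@3, peak 9.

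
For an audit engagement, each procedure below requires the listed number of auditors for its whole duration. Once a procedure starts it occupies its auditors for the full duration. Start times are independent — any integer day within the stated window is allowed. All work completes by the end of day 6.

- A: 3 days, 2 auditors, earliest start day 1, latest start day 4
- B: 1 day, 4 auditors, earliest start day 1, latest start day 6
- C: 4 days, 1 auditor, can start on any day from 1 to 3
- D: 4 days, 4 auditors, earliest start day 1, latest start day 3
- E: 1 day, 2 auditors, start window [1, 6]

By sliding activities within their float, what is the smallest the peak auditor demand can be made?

Early-start (A@1, B@1, C@1, D@1, E@1) gives peak 13: d1:13  d2:7  d3:7  d4:5  d5:0  d6:0.
Shift D→2, E→4.
Schedule A@1, B@1, C@1, D@2, E@4: d1:7  d2:7  d3:7  d4:7  d5:4  d6:0 — peak 7.

7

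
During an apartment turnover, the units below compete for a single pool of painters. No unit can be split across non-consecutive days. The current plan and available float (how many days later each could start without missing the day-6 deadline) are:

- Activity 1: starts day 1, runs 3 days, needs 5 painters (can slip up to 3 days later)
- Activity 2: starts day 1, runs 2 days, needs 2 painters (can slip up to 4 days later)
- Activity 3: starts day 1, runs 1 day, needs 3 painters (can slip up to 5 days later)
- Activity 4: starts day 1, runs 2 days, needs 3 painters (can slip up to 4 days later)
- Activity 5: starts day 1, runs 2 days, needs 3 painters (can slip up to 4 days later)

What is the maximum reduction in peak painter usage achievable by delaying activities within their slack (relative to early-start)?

9

Early-start peak: d1:16  d2:13  d3:5  d4:0  d5:0  d6:0 ⇒ 16.
Leveled (Activity 1@1, Activity 2@1, Activity 3@4, Activity 4@4, Activity 5@5): d1:7  d2:7  d3:5  d4:6  d5:6  d6:3 ⇒ 7.
Reduction 16 − 7 = 9.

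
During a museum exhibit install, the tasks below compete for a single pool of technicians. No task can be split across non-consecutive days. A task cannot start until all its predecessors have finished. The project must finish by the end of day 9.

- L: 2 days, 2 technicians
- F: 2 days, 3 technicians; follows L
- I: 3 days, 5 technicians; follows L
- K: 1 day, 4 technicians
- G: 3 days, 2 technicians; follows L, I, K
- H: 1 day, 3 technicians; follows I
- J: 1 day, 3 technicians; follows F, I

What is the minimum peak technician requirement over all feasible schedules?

6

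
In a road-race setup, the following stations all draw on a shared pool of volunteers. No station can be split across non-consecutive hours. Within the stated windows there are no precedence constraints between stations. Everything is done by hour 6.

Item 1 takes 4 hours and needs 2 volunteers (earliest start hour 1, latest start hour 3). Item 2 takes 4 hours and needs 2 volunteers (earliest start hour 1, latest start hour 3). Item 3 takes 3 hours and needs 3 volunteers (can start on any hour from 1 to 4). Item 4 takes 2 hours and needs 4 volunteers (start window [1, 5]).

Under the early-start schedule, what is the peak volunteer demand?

11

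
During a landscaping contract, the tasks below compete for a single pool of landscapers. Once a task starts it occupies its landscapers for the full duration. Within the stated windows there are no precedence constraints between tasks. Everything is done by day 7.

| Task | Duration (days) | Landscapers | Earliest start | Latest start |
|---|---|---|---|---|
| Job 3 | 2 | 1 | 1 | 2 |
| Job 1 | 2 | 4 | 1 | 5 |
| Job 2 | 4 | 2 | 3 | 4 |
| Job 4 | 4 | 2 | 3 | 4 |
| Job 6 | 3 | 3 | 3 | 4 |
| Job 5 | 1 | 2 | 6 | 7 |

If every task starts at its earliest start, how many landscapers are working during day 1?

5

At early start, day 1 has: Job 3, Job 1.
Demand: 1 + 4 = 5.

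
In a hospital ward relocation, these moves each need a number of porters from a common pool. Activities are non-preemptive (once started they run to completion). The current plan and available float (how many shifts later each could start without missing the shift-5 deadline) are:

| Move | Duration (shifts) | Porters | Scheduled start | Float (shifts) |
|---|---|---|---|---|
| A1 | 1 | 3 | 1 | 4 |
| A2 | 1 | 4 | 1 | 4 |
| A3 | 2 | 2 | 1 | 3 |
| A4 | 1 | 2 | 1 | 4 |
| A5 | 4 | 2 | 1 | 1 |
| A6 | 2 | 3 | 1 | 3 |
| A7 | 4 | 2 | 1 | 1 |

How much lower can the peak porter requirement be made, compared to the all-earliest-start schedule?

10

Early-start peak: s1:18  s2:9  s3:4  s4:4  s5:0 ⇒ 18.
Leveled (A1@1, A2@1, A3@2, A4@2, A5@2, A6@4, A7@2): s1:7  s2:8  s3:6  s4:7  s5:7 ⇒ 8.
Reduction 18 − 8 = 10.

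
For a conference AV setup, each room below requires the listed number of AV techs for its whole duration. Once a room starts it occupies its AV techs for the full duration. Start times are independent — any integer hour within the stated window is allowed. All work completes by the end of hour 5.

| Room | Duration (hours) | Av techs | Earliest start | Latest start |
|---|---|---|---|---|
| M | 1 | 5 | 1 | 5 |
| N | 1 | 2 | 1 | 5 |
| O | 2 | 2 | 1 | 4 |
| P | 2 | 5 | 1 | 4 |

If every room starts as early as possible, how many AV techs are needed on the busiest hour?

14

Early-start schedule: M@1, N@1, O@1, P@1.
Load per hour: hour 1: 14, hour 2: 7, hour 3: 0, hour 4: 0, hour 5: 0.
Peak is 14.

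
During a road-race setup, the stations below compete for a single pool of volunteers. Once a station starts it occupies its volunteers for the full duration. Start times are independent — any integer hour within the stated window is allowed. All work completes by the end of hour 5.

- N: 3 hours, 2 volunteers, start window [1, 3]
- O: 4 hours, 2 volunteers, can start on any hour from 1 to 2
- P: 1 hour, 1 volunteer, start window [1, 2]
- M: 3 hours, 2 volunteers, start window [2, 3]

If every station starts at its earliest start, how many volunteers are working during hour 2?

6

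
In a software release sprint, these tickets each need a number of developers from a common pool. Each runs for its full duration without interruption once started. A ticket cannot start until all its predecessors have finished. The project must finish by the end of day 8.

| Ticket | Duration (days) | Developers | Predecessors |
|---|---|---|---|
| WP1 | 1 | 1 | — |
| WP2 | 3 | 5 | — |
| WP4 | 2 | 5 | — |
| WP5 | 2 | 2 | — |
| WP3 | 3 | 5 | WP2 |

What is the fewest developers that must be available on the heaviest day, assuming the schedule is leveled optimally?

7

Early-start (WP1@1, WP2@1, WP4@1, WP5@1, WP3@4) gives peak 13: d1:13  d2:12  d3:5  d4:5  d5:5  d6:5  d7:0  d8:0.
Shift WP4→4, WP5→2, WP3→6.
Schedule WP1@1, WP2@1, WP4@4, WP5@2, WP3@6: d1:6  d2:7  d3:7  d4:5  d5:5  d6:5  d7:5  d8:5 — peak 7.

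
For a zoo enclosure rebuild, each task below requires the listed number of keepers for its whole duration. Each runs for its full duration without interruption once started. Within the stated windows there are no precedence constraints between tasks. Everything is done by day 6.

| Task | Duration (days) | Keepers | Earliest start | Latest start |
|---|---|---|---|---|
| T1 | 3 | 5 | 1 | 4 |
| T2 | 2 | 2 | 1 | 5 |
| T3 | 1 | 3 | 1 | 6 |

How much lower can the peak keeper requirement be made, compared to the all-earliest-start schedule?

5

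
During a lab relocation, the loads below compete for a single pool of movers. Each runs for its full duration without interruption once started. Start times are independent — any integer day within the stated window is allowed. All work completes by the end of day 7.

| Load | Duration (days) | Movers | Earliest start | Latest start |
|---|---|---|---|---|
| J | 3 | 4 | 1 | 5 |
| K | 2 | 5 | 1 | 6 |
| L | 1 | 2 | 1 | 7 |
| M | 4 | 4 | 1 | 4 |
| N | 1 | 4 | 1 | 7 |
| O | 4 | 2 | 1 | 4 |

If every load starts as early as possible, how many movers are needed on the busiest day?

21

Early-start schedule: J@1, K@1, L@1, M@1, N@1, O@1.
Load per day: day 1: 21, day 2: 15, day 3: 10, day 4: 6, day 5: 0, day 6: 0, day 7: 0.
Peak is 21.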